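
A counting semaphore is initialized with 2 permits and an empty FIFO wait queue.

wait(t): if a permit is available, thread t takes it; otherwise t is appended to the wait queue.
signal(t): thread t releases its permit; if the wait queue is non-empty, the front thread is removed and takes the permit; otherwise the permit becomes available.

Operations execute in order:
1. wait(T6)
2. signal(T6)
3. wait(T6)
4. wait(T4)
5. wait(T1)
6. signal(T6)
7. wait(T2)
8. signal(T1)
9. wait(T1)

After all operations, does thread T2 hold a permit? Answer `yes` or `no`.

Step 1: wait(T6) -> count=1 queue=[] holders={T6}
Step 2: signal(T6) -> count=2 queue=[] holders={none}
Step 3: wait(T6) -> count=1 queue=[] holders={T6}
Step 4: wait(T4) -> count=0 queue=[] holders={T4,T6}
Step 5: wait(T1) -> count=0 queue=[T1] holders={T4,T6}
Step 6: signal(T6) -> count=0 queue=[] holders={T1,T4}
Step 7: wait(T2) -> count=0 queue=[T2] holders={T1,T4}
Step 8: signal(T1) -> count=0 queue=[] holders={T2,T4}
Step 9: wait(T1) -> count=0 queue=[T1] holders={T2,T4}
Final holders: {T2,T4} -> T2 in holders

Answer: yes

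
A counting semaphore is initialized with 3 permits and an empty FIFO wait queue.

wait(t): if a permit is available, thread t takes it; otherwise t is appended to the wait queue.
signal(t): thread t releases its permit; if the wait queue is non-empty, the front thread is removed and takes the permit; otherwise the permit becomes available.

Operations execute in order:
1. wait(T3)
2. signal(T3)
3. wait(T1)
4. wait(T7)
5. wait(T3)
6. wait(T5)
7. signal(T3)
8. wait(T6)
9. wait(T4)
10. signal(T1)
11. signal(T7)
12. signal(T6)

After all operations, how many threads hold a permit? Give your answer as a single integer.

Step 1: wait(T3) -> count=2 queue=[] holders={T3}
Step 2: signal(T3) -> count=3 queue=[] holders={none}
Step 3: wait(T1) -> count=2 queue=[] holders={T1}
Step 4: wait(T7) -> count=1 queue=[] holders={T1,T7}
Step 5: wait(T3) -> count=0 queue=[] holders={T1,T3,T7}
Step 6: wait(T5) -> count=0 queue=[T5] holders={T1,T3,T7}
Step 7: signal(T3) -> count=0 queue=[] holders={T1,T5,T7}
Step 8: wait(T6) -> count=0 queue=[T6] holders={T1,T5,T7}
Step 9: wait(T4) -> count=0 queue=[T6,T4] holders={T1,T5,T7}
Step 10: signal(T1) -> count=0 queue=[T4] holders={T5,T6,T7}
Step 11: signal(T7) -> count=0 queue=[] holders={T4,T5,T6}
Step 12: signal(T6) -> count=1 queue=[] holders={T4,T5}
Final holders: {T4,T5} -> 2 thread(s)

Answer: 2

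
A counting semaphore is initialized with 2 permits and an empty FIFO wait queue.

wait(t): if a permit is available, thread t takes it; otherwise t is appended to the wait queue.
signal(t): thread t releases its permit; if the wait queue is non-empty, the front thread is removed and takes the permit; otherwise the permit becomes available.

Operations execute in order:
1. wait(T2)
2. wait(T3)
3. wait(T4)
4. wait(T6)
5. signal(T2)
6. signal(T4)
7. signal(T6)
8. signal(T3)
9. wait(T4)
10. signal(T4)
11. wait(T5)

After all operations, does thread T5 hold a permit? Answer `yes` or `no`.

Answer: yes

Derivation:
Step 1: wait(T2) -> count=1 queue=[] holders={T2}
Step 2: wait(T3) -> count=0 queue=[] holders={T2,T3}
Step 3: wait(T4) -> count=0 queue=[T4] holders={T2,T3}
Step 4: wait(T6) -> count=0 queue=[T4,T6] holders={T2,T3}
Step 5: signal(T2) -> count=0 queue=[T6] holders={T3,T4}
Step 6: signal(T4) -> count=0 queue=[] holders={T3,T6}
Step 7: signal(T6) -> count=1 queue=[] holders={T3}
Step 8: signal(T3) -> count=2 queue=[] holders={none}
Step 9: wait(T4) -> count=1 queue=[] holders={T4}
Step 10: signal(T4) -> count=2 queue=[] holders={none}
Step 11: wait(T5) -> count=1 queue=[] holders={T5}
Final holders: {T5} -> T5 in holders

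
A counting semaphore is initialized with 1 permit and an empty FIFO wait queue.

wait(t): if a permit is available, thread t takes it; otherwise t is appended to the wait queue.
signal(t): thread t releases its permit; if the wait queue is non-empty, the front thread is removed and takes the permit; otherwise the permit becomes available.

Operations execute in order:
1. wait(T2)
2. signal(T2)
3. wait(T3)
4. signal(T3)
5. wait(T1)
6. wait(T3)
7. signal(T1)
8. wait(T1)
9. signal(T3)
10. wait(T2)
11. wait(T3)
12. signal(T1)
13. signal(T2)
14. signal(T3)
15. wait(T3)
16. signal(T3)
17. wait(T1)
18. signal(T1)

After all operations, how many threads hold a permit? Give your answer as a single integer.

Step 1: wait(T2) -> count=0 queue=[] holders={T2}
Step 2: signal(T2) -> count=1 queue=[] holders={none}
Step 3: wait(T3) -> count=0 queue=[] holders={T3}
Step 4: signal(T3) -> count=1 queue=[] holders={none}
Step 5: wait(T1) -> count=0 queue=[] holders={T1}
Step 6: wait(T3) -> count=0 queue=[T3] holders={T1}
Step 7: signal(T1) -> count=0 queue=[] holders={T3}
Step 8: wait(T1) -> count=0 queue=[T1] holders={T3}
Step 9: signal(T3) -> count=0 queue=[] holders={T1}
Step 10: wait(T2) -> count=0 queue=[T2] holders={T1}
Step 11: wait(T3) -> count=0 queue=[T2,T3] holders={T1}
Step 12: signal(T1) -> count=0 queue=[T3] holders={T2}
Step 13: signal(T2) -> count=0 queue=[] holders={T3}
Step 14: signal(T3) -> count=1 queue=[] holders={none}
Step 15: wait(T3) -> count=0 queue=[] holders={T3}
Step 16: signal(T3) -> count=1 queue=[] holders={none}
Step 17: wait(T1) -> count=0 queue=[] holders={T1}
Step 18: signal(T1) -> count=1 queue=[] holders={none}
Final holders: {none} -> 0 thread(s)

Answer: 0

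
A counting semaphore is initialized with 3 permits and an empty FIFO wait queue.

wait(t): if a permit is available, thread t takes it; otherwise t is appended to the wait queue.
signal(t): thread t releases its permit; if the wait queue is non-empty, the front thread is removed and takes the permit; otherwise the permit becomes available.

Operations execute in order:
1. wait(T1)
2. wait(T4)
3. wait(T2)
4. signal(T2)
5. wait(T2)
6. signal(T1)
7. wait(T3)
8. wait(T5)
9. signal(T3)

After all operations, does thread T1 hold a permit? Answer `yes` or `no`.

Answer: no

Derivation:
Step 1: wait(T1) -> count=2 queue=[] holders={T1}
Step 2: wait(T4) -> count=1 queue=[] holders={T1,T4}
Step 3: wait(T2) -> count=0 queue=[] holders={T1,T2,T4}
Step 4: signal(T2) -> count=1 queue=[] holders={T1,T4}
Step 5: wait(T2) -> count=0 queue=[] holders={T1,T2,T4}
Step 6: signal(T1) -> count=1 queue=[] holders={T2,T4}
Step 7: wait(T3) -> count=0 queue=[] holders={T2,T3,T4}
Step 8: wait(T5) -> count=0 queue=[T5] holders={T2,T3,T4}
Step 9: signal(T3) -> count=0 queue=[] holders={T2,T4,T5}
Final holders: {T2,T4,T5} -> T1 not in holders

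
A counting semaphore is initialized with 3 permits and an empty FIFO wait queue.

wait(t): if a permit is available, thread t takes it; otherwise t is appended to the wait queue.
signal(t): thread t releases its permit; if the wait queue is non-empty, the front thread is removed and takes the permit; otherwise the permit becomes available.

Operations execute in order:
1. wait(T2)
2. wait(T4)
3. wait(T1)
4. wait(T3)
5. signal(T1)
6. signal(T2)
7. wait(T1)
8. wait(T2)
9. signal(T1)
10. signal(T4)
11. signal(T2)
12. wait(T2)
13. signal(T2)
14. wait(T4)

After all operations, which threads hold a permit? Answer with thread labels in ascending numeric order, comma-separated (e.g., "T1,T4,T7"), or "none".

Step 1: wait(T2) -> count=2 queue=[] holders={T2}
Step 2: wait(T4) -> count=1 queue=[] holders={T2,T4}
Step 3: wait(T1) -> count=0 queue=[] holders={T1,T2,T4}
Step 4: wait(T3) -> count=0 queue=[T3] holders={T1,T2,T4}
Step 5: signal(T1) -> count=0 queue=[] holders={T2,T3,T4}
Step 6: signal(T2) -> count=1 queue=[] holders={T3,T4}
Step 7: wait(T1) -> count=0 queue=[] holders={T1,T3,T4}
Step 8: wait(T2) -> count=0 queue=[T2] holders={T1,T3,T4}
Step 9: signal(T1) -> count=0 queue=[] holders={T2,T3,T4}
Step 10: signal(T4) -> count=1 queue=[] holders={T2,T3}
Step 11: signal(T2) -> count=2 queue=[] holders={T3}
Step 12: wait(T2) -> count=1 queue=[] holders={T2,T3}
Step 13: signal(T2) -> count=2 queue=[] holders={T3}
Step 14: wait(T4) -> count=1 queue=[] holders={T3,T4}
Final holders: T3,T4

Answer: T3,T4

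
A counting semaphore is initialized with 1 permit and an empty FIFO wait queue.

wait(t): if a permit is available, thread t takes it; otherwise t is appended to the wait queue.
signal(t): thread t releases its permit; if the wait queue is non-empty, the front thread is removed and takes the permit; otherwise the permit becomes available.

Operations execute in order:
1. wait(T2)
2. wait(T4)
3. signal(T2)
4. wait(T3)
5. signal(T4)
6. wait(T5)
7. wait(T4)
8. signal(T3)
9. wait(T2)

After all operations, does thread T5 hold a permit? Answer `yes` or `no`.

Step 1: wait(T2) -> count=0 queue=[] holders={T2}
Step 2: wait(T4) -> count=0 queue=[T4] holders={T2}
Step 3: signal(T2) -> count=0 queue=[] holders={T4}
Step 4: wait(T3) -> count=0 queue=[T3] holders={T4}
Step 5: signal(T4) -> count=0 queue=[] holders={T3}
Step 6: wait(T5) -> count=0 queue=[T5] holders={T3}
Step 7: wait(T4) -> count=0 queue=[T5,T4] holders={T3}
Step 8: signal(T3) -> count=0 queue=[T4] holders={T5}
Step 9: wait(T2) -> count=0 queue=[T4,T2] holders={T5}
Final holders: {T5} -> T5 in holders

Answer: yes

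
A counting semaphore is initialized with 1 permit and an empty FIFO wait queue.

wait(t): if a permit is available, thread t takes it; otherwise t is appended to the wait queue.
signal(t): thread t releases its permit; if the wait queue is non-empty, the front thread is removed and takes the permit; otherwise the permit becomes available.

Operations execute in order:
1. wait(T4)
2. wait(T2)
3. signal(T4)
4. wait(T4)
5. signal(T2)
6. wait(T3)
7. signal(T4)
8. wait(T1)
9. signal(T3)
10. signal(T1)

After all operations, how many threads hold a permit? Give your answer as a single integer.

Answer: 0

Derivation:
Step 1: wait(T4) -> count=0 queue=[] holders={T4}
Step 2: wait(T2) -> count=0 queue=[T2] holders={T4}
Step 3: signal(T4) -> count=0 queue=[] holders={T2}
Step 4: wait(T4) -> count=0 queue=[T4] holders={T2}
Step 5: signal(T2) -> count=0 queue=[] holders={T4}
Step 6: wait(T3) -> count=0 queue=[T3] holders={T4}
Step 7: signal(T4) -> count=0 queue=[] holders={T3}
Step 8: wait(T1) -> count=0 queue=[T1] holders={T3}
Step 9: signal(T3) -> count=0 queue=[] holders={T1}
Step 10: signal(T1) -> count=1 queue=[] holders={none}
Final holders: {none} -> 0 thread(s)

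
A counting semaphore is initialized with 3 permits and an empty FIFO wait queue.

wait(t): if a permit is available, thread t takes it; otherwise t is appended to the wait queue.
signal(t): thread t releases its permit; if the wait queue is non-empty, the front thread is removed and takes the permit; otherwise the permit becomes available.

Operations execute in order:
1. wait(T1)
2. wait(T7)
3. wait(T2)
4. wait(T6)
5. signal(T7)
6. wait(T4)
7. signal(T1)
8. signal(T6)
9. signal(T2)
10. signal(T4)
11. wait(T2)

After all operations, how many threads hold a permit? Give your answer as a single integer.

Step 1: wait(T1) -> count=2 queue=[] holders={T1}
Step 2: wait(T7) -> count=1 queue=[] holders={T1,T7}
Step 3: wait(T2) -> count=0 queue=[] holders={T1,T2,T7}
Step 4: wait(T6) -> count=0 queue=[T6] holders={T1,T2,T7}
Step 5: signal(T7) -> count=0 queue=[] holders={T1,T2,T6}
Step 6: wait(T4) -> count=0 queue=[T4] holders={T1,T2,T6}
Step 7: signal(T1) -> count=0 queue=[] holders={T2,T4,T6}
Step 8: signal(T6) -> count=1 queue=[] holders={T2,T4}
Step 9: signal(T2) -> count=2 queue=[] holders={T4}
Step 10: signal(T4) -> count=3 queue=[] holders={none}
Step 11: wait(T2) -> count=2 queue=[] holders={T2}
Final holders: {T2} -> 1 thread(s)

Answer: 1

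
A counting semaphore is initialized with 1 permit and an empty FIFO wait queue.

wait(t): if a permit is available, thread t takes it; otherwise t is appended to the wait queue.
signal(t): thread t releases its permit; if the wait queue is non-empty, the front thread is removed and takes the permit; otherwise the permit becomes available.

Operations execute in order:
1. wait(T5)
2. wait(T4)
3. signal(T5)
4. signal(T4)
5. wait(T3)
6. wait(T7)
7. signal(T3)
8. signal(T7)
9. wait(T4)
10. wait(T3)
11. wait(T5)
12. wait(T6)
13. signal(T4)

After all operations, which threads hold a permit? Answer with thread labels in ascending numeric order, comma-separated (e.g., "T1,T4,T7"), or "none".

Step 1: wait(T5) -> count=0 queue=[] holders={T5}
Step 2: wait(T4) -> count=0 queue=[T4] holders={T5}
Step 3: signal(T5) -> count=0 queue=[] holders={T4}
Step 4: signal(T4) -> count=1 queue=[] holders={none}
Step 5: wait(T3) -> count=0 queue=[] holders={T3}
Step 6: wait(T7) -> count=0 queue=[T7] holders={T3}
Step 7: signal(T3) -> count=0 queue=[] holders={T7}
Step 8: signal(T7) -> count=1 queue=[] holders={none}
Step 9: wait(T4) -> count=0 queue=[] holders={T4}
Step 10: wait(T3) -> count=0 queue=[T3] holders={T4}
Step 11: wait(T5) -> count=0 queue=[T3,T5] holders={T4}
Step 12: wait(T6) -> count=0 queue=[T3,T5,T6] holders={T4}
Step 13: signal(T4) -> count=0 queue=[T5,T6] holders={T3}
Final holders: T3

Answer: T3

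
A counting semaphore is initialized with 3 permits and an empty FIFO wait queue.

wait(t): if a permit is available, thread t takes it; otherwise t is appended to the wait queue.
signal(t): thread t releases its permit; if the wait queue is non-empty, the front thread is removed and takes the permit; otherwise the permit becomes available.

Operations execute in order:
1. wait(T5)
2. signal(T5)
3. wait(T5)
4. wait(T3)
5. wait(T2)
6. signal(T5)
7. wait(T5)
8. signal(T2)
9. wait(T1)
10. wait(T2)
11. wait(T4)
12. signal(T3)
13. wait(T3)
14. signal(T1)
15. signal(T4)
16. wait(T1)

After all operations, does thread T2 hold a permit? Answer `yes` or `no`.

Answer: yes

Derivation:
Step 1: wait(T5) -> count=2 queue=[] holders={T5}
Step 2: signal(T5) -> count=3 queue=[] holders={none}
Step 3: wait(T5) -> count=2 queue=[] holders={T5}
Step 4: wait(T3) -> count=1 queue=[] holders={T3,T5}
Step 5: wait(T2) -> count=0 queue=[] holders={T2,T3,T5}
Step 6: signal(T5) -> count=1 queue=[] holders={T2,T3}
Step 7: wait(T5) -> count=0 queue=[] holders={T2,T3,T5}
Step 8: signal(T2) -> count=1 queue=[] holders={T3,T5}
Step 9: wait(T1) -> count=0 queue=[] holders={T1,T3,T5}
Step 10: wait(T2) -> count=0 queue=[T2] holders={T1,T3,T5}
Step 11: wait(T4) -> count=0 queue=[T2,T4] holders={T1,T3,T5}
Step 12: signal(T3) -> count=0 queue=[T4] holders={T1,T2,T5}
Step 13: wait(T3) -> count=0 queue=[T4,T3] holders={T1,T2,T5}
Step 14: signal(T1) -> count=0 queue=[T3] holders={T2,T4,T5}
Step 15: signal(T4) -> count=0 queue=[] holders={T2,T3,T5}
Step 16: wait(T1) -> count=0 queue=[T1] holders={T2,T3,T5}
Final holders: {T2,T3,T5} -> T2 in holders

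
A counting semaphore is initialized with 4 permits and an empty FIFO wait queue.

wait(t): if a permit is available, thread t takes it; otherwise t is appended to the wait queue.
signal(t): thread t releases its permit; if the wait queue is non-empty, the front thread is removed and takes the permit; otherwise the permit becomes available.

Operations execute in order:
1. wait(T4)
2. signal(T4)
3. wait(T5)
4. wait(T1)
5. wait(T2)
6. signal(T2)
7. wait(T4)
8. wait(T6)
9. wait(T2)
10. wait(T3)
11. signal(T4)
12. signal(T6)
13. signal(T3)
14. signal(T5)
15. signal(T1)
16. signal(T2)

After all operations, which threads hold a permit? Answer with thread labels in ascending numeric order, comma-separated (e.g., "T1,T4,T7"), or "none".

Answer: none

Derivation:
Step 1: wait(T4) -> count=3 queue=[] holders={T4}
Step 2: signal(T4) -> count=4 queue=[] holders={none}
Step 3: wait(T5) -> count=3 queue=[] holders={T5}
Step 4: wait(T1) -> count=2 queue=[] holders={T1,T5}
Step 5: wait(T2) -> count=1 queue=[] holders={T1,T2,T5}
Step 6: signal(T2) -> count=2 queue=[] holders={T1,T5}
Step 7: wait(T4) -> count=1 queue=[] holders={T1,T4,T5}
Step 8: wait(T6) -> count=0 queue=[] holders={T1,T4,T5,T6}
Step 9: wait(T2) -> count=0 queue=[T2] holders={T1,T4,T5,T6}
Step 10: wait(T3) -> count=0 queue=[T2,T3] holders={T1,T4,T5,T6}
Step 11: signal(T4) -> count=0 queue=[T3] holders={T1,T2,T5,T6}
Step 12: signal(T6) -> count=0 queue=[] holders={T1,T2,T3,T5}
Step 13: signal(T3) -> count=1 queue=[] holders={T1,T2,T5}
Step 14: signal(T5) -> count=2 queue=[] holders={T1,T2}
Step 15: signal(T1) -> count=3 queue=[] holders={T2}
Step 16: signal(T2) -> count=4 queue=[] holders={none}
Final holders: none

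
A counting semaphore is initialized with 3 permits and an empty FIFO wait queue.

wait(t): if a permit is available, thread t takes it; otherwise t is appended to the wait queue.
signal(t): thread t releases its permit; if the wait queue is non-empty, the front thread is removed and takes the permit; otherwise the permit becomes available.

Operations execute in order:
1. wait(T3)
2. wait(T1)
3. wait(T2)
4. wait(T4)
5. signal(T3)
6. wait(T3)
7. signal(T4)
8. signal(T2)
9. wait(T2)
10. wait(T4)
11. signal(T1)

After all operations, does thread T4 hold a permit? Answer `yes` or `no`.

Step 1: wait(T3) -> count=2 queue=[] holders={T3}
Step 2: wait(T1) -> count=1 queue=[] holders={T1,T3}
Step 3: wait(T2) -> count=0 queue=[] holders={T1,T2,T3}
Step 4: wait(T4) -> count=0 queue=[T4] holders={T1,T2,T3}
Step 5: signal(T3) -> count=0 queue=[] holders={T1,T2,T4}
Step 6: wait(T3) -> count=0 queue=[T3] holders={T1,T2,T4}
Step 7: signal(T4) -> count=0 queue=[] holders={T1,T2,T3}
Step 8: signal(T2) -> count=1 queue=[] holders={T1,T3}
Step 9: wait(T2) -> count=0 queue=[] holders={T1,T2,T3}
Step 10: wait(T4) -> count=0 queue=[T4] holders={T1,T2,T3}
Step 11: signal(T1) -> count=0 queue=[] holders={T2,T3,T4}
Final holders: {T2,T3,T4} -> T4 in holders

Answer: yes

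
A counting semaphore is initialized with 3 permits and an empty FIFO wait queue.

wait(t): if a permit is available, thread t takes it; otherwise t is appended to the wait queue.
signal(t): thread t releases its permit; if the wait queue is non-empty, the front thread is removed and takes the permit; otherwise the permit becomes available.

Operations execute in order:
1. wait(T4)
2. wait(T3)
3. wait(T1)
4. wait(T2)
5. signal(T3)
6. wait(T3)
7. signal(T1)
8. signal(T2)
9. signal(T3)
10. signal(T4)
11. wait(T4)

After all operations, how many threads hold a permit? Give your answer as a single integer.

Answer: 1

Derivation:
Step 1: wait(T4) -> count=2 queue=[] holders={T4}
Step 2: wait(T3) -> count=1 queue=[] holders={T3,T4}
Step 3: wait(T1) -> count=0 queue=[] holders={T1,T3,T4}
Step 4: wait(T2) -> count=0 queue=[T2] holders={T1,T3,T4}
Step 5: signal(T3) -> count=0 queue=[] holders={T1,T2,T4}
Step 6: wait(T3) -> count=0 queue=[T3] holders={T1,T2,T4}
Step 7: signal(T1) -> count=0 queue=[] holders={T2,T3,T4}
Step 8: signal(T2) -> count=1 queue=[] holders={T3,T4}
Step 9: signal(T3) -> count=2 queue=[] holders={T4}
Step 10: signal(T4) -> count=3 queue=[] holders={none}
Step 11: wait(T4) -> count=2 queue=[] holders={T4}
Final holders: {T4} -> 1 thread(s)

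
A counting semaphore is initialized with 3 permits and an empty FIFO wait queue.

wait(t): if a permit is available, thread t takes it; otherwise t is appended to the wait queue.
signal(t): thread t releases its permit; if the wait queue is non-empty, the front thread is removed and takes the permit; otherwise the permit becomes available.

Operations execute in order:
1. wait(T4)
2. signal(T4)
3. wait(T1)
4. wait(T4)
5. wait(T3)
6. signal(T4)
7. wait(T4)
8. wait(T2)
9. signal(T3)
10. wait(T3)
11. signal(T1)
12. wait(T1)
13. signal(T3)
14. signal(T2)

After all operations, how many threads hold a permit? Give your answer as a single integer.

Step 1: wait(T4) -> count=2 queue=[] holders={T4}
Step 2: signal(T4) -> count=3 queue=[] holders={none}
Step 3: wait(T1) -> count=2 queue=[] holders={T1}
Step 4: wait(T4) -> count=1 queue=[] holders={T1,T4}
Step 5: wait(T3) -> count=0 queue=[] holders={T1,T3,T4}
Step 6: signal(T4) -> count=1 queue=[] holders={T1,T3}
Step 7: wait(T4) -> count=0 queue=[] holders={T1,T3,T4}
Step 8: wait(T2) -> count=0 queue=[T2] holders={T1,T3,T4}
Step 9: signal(T3) -> count=0 queue=[] holders={T1,T2,T4}
Step 10: wait(T3) -> count=0 queue=[T3] holders={T1,T2,T4}
Step 11: signal(T1) -> count=0 queue=[] holders={T2,T3,T4}
Step 12: wait(T1) -> count=0 queue=[T1] holders={T2,T3,T4}
Step 13: signal(T3) -> count=0 queue=[] holders={T1,T2,T4}
Step 14: signal(T2) -> count=1 queue=[] holders={T1,T4}
Final holders: {T1,T4} -> 2 thread(s)

Answer: 2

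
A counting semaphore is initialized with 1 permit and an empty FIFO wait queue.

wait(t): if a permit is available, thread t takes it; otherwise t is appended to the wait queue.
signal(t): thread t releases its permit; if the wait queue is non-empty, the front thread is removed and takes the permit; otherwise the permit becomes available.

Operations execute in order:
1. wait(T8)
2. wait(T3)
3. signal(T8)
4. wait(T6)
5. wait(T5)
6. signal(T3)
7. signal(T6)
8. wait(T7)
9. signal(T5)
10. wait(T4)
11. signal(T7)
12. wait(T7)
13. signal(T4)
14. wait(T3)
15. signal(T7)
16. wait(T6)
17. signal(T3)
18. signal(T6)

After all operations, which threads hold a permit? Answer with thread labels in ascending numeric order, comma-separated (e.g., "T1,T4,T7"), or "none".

Step 1: wait(T8) -> count=0 queue=[] holders={T8}
Step 2: wait(T3) -> count=0 queue=[T3] holders={T8}
Step 3: signal(T8) -> count=0 queue=[] holders={T3}
Step 4: wait(T6) -> count=0 queue=[T6] holders={T3}
Step 5: wait(T5) -> count=0 queue=[T6,T5] holders={T3}
Step 6: signal(T3) -> count=0 queue=[T5] holders={T6}
Step 7: signal(T6) -> count=0 queue=[] holders={T5}
Step 8: wait(T7) -> count=0 queue=[T7] holders={T5}
Step 9: signal(T5) -> count=0 queue=[] holders={T7}
Step 10: wait(T4) -> count=0 queue=[T4] holders={T7}
Step 11: signal(T7) -> count=0 queue=[] holders={T4}
Step 12: wait(T7) -> count=0 queue=[T7] holders={T4}
Step 13: signal(T4) -> count=0 queue=[] holders={T7}
Step 14: wait(T3) -> count=0 queue=[T3] holders={T7}
Step 15: signal(T7) -> count=0 queue=[] holders={T3}
Step 16: wait(T6) -> count=0 queue=[T6] holders={T3}
Step 17: signal(T3) -> count=0 queue=[] holders={T6}
Step 18: signal(T6) -> count=1 queue=[] holders={none}
Final holders: none

Answer: none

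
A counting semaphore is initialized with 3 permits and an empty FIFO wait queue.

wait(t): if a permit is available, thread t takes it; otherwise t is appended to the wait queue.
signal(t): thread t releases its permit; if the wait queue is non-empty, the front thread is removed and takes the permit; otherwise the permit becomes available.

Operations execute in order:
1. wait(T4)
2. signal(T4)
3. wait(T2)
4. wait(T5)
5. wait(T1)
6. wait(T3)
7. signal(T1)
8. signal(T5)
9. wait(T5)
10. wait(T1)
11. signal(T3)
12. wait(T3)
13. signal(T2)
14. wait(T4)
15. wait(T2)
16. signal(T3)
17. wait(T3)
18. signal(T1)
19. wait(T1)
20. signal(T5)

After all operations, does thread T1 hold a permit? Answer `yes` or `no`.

Step 1: wait(T4) -> count=2 queue=[] holders={T4}
Step 2: signal(T4) -> count=3 queue=[] holders={none}
Step 3: wait(T2) -> count=2 queue=[] holders={T2}
Step 4: wait(T5) -> count=1 queue=[] holders={T2,T5}
Step 5: wait(T1) -> count=0 queue=[] holders={T1,T2,T5}
Step 6: wait(T3) -> count=0 queue=[T3] holders={T1,T2,T5}
Step 7: signal(T1) -> count=0 queue=[] holders={T2,T3,T5}
Step 8: signal(T5) -> count=1 queue=[] holders={T2,T3}
Step 9: wait(T5) -> count=0 queue=[] holders={T2,T3,T5}
Step 10: wait(T1) -> count=0 queue=[T1] holders={T2,T3,T5}
Step 11: signal(T3) -> count=0 queue=[] holders={T1,T2,T5}
Step 12: wait(T3) -> count=0 queue=[T3] holders={T1,T2,T5}
Step 13: signal(T2) -> count=0 queue=[] holders={T1,T3,T5}
Step 14: wait(T4) -> count=0 queue=[T4] holders={T1,T3,T5}
Step 15: wait(T2) -> count=0 queue=[T4,T2] holders={T1,T3,T5}
Step 16: signal(T3) -> count=0 queue=[T2] holders={T1,T4,T5}
Step 17: wait(T3) -> count=0 queue=[T2,T3] holders={T1,T4,T5}
Step 18: signal(T1) -> count=0 queue=[T3] holders={T2,T4,T5}
Step 19: wait(T1) -> count=0 queue=[T3,T1] holders={T2,T4,T5}
Step 20: signal(T5) -> count=0 queue=[T1] holders={T2,T3,T4}
Final holders: {T2,T3,T4} -> T1 not in holders

Answer: no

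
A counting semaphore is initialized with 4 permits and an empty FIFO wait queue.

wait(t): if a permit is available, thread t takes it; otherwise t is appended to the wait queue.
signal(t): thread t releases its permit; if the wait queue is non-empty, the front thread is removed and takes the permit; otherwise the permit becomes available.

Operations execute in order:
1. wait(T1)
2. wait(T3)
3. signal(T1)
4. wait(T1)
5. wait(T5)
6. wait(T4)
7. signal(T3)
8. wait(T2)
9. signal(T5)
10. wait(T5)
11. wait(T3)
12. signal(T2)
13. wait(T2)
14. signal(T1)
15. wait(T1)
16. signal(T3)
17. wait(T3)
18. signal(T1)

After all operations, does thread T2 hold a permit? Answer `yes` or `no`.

Answer: yes

Derivation:
Step 1: wait(T1) -> count=3 queue=[] holders={T1}
Step 2: wait(T3) -> count=2 queue=[] holders={T1,T3}
Step 3: signal(T1) -> count=3 queue=[] holders={T3}
Step 4: wait(T1) -> count=2 queue=[] holders={T1,T3}
Step 5: wait(T5) -> count=1 queue=[] holders={T1,T3,T5}
Step 6: wait(T4) -> count=0 queue=[] holders={T1,T3,T4,T5}
Step 7: signal(T3) -> count=1 queue=[] holders={T1,T4,T5}
Step 8: wait(T2) -> count=0 queue=[] holders={T1,T2,T4,T5}
Step 9: signal(T5) -> count=1 queue=[] holders={T1,T2,T4}
Step 10: wait(T5) -> count=0 queue=[] holders={T1,T2,T4,T5}
Step 11: wait(T3) -> count=0 queue=[T3] holders={T1,T2,T4,T5}
Step 12: signal(T2) -> count=0 queue=[] holders={T1,T3,T4,T5}
Step 13: wait(T2) -> count=0 queue=[T2] holders={T1,T3,T4,T5}
Step 14: signal(T1) -> count=0 queue=[] holders={T2,T3,T4,T5}
Step 15: wait(T1) -> count=0 queue=[T1] holders={T2,T3,T4,T5}
Step 16: signal(T3) -> count=0 queue=[] holders={T1,T2,T4,T5}
Step 17: wait(T3) -> count=0 queue=[T3] holders={T1,T2,T4,T5}
Step 18: signal(T1) -> count=0 queue=[] holders={T2,T3,T4,T5}
Final holders: {T2,T3,T4,T5} -> T2 in holders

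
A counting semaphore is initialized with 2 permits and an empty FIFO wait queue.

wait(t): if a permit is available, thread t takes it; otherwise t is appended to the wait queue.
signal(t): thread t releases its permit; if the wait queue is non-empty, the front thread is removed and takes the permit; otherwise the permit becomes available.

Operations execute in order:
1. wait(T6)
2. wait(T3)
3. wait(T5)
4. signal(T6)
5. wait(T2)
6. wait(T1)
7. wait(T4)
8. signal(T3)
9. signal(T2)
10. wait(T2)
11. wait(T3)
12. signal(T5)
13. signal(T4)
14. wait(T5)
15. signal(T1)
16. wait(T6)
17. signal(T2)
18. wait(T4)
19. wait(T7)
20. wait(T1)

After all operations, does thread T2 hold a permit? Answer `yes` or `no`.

Answer: no

Derivation:
Step 1: wait(T6) -> count=1 queue=[] holders={T6}
Step 2: wait(T3) -> count=0 queue=[] holders={T3,T6}
Step 3: wait(T5) -> count=0 queue=[T5] holders={T3,T6}
Step 4: signal(T6) -> count=0 queue=[] holders={T3,T5}
Step 5: wait(T2) -> count=0 queue=[T2] holders={T3,T5}
Step 6: wait(T1) -> count=0 queue=[T2,T1] holders={T3,T5}
Step 7: wait(T4) -> count=0 queue=[T2,T1,T4] holders={T3,T5}
Step 8: signal(T3) -> count=0 queue=[T1,T4] holders={T2,T5}
Step 9: signal(T2) -> count=0 queue=[T4] holders={T1,T5}
Step 10: wait(T2) -> count=0 queue=[T4,T2] holders={T1,T5}
Step 11: wait(T3) -> count=0 queue=[T4,T2,T3] holders={T1,T5}
Step 12: signal(T5) -> count=0 queue=[T2,T3] holders={T1,T4}
Step 13: signal(T4) -> count=0 queue=[T3] holders={T1,T2}
Step 14: wait(T5) -> count=0 queue=[T3,T5] holders={T1,T2}
Step 15: signal(T1) -> count=0 queue=[T5] holders={T2,T3}
Step 16: wait(T6) -> count=0 queue=[T5,T6] holders={T2,T3}
Step 17: signal(T2) -> count=0 queue=[T6] holders={T3,T5}
Step 18: wait(T4) -> count=0 queue=[T6,T4] holders={T3,T5}
Step 19: wait(T7) -> count=0 queue=[T6,T4,T7] holders={T3,T5}
Step 20: wait(T1) -> count=0 queue=[T6,T4,T7,T1] holders={T3,T5}
Final holders: {T3,T5} -> T2 not in holders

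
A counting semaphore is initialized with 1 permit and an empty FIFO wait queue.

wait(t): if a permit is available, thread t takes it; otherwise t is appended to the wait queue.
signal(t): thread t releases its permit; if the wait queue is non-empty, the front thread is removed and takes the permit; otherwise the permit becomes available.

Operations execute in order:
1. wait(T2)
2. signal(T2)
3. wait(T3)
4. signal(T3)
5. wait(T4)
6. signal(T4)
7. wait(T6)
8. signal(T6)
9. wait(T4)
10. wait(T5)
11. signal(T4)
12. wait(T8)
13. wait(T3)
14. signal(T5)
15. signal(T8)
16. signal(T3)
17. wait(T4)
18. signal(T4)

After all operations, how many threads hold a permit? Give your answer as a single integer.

Answer: 0

Derivation:
Step 1: wait(T2) -> count=0 queue=[] holders={T2}
Step 2: signal(T2) -> count=1 queue=[] holders={none}
Step 3: wait(T3) -> count=0 queue=[] holders={T3}
Step 4: signal(T3) -> count=1 queue=[] holders={none}
Step 5: wait(T4) -> count=0 queue=[] holders={T4}
Step 6: signal(T4) -> count=1 queue=[] holders={none}
Step 7: wait(T6) -> count=0 queue=[] holders={T6}
Step 8: signal(T6) -> count=1 queue=[] holders={none}
Step 9: wait(T4) -> count=0 queue=[] holders={T4}
Step 10: wait(T5) -> count=0 queue=[T5] holders={T4}
Step 11: signal(T4) -> count=0 queue=[] holders={T5}
Step 12: wait(T8) -> count=0 queue=[T8] holders={T5}
Step 13: wait(T3) -> count=0 queue=[T8,T3] holders={T5}
Step 14: signal(T5) -> count=0 queue=[T3] holders={T8}
Step 15: signal(T8) -> count=0 queue=[] holders={T3}
Step 16: signal(T3) -> count=1 queue=[] holders={none}
Step 17: wait(T4) -> count=0 queue=[] holders={T4}
Step 18: signal(T4) -> count=1 queue=[] holders={none}
Final holders: {none} -> 0 thread(s)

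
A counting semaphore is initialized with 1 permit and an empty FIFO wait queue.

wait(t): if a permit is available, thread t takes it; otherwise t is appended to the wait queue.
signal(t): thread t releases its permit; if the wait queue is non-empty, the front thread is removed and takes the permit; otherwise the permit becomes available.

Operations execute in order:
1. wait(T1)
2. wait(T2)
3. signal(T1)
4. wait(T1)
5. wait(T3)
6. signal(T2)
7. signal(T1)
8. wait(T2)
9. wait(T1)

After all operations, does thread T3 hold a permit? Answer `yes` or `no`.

Step 1: wait(T1) -> count=0 queue=[] holders={T1}
Step 2: wait(T2) -> count=0 queue=[T2] holders={T1}
Step 3: signal(T1) -> count=0 queue=[] holders={T2}
Step 4: wait(T1) -> count=0 queue=[T1] holders={T2}
Step 5: wait(T3) -> count=0 queue=[T1,T3] holders={T2}
Step 6: signal(T2) -> count=0 queue=[T3] holders={T1}
Step 7: signal(T1) -> count=0 queue=[] holders={T3}
Step 8: wait(T2) -> count=0 queue=[T2] holders={T3}
Step 9: wait(T1) -> count=0 queue=[T2,T1] holders={T3}
Final holders: {T3} -> T3 in holders

Answer: yes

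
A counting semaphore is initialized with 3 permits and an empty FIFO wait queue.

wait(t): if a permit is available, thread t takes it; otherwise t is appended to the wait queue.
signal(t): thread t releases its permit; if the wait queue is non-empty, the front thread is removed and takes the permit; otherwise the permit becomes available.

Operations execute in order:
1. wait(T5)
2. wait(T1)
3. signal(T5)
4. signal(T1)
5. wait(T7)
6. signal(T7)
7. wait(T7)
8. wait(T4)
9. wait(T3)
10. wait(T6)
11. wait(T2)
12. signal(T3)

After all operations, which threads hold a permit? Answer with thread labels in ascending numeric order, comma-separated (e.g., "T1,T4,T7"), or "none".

Answer: T4,T6,T7

Derivation:
Step 1: wait(T5) -> count=2 queue=[] holders={T5}
Step 2: wait(T1) -> count=1 queue=[] holders={T1,T5}
Step 3: signal(T5) -> count=2 queue=[] holders={T1}
Step 4: signal(T1) -> count=3 queue=[] holders={none}
Step 5: wait(T7) -> count=2 queue=[] holders={T7}
Step 6: signal(T7) -> count=3 queue=[] holders={none}
Step 7: wait(T7) -> count=2 queue=[] holders={T7}
Step 8: wait(T4) -> count=1 queue=[] holders={T4,T7}
Step 9: wait(T3) -> count=0 queue=[] holders={T3,T4,T7}
Step 10: wait(T6) -> count=0 queue=[T6] holders={T3,T4,T7}
Step 11: wait(T2) -> count=0 queue=[T6,T2] holders={T3,T4,T7}
Step 12: signal(T3) -> count=0 queue=[T2] holders={T4,T6,T7}
Final holders: T4,T6,T7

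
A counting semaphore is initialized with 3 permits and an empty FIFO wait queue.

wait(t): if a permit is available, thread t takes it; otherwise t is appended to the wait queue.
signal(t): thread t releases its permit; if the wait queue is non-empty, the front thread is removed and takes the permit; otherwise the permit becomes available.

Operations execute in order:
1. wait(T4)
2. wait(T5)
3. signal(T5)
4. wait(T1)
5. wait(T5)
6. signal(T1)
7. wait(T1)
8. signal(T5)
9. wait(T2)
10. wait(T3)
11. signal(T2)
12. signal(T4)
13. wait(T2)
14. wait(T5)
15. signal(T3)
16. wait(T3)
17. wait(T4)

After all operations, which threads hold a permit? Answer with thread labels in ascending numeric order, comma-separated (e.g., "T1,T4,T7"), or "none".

Step 1: wait(T4) -> count=2 queue=[] holders={T4}
Step 2: wait(T5) -> count=1 queue=[] holders={T4,T5}
Step 3: signal(T5) -> count=2 queue=[] holders={T4}
Step 4: wait(T1) -> count=1 queue=[] holders={T1,T4}
Step 5: wait(T5) -> count=0 queue=[] holders={T1,T4,T5}
Step 6: signal(T1) -> count=1 queue=[] holders={T4,T5}
Step 7: wait(T1) -> count=0 queue=[] holders={T1,T4,T5}
Step 8: signal(T5) -> count=1 queue=[] holders={T1,T4}
Step 9: wait(T2) -> count=0 queue=[] holders={T1,T2,T4}
Step 10: wait(T3) -> count=0 queue=[T3] holders={T1,T2,T4}
Step 11: signal(T2) -> count=0 queue=[] holders={T1,T3,T4}
Step 12: signal(T4) -> count=1 queue=[] holders={T1,T3}
Step 13: wait(T2) -> count=0 queue=[] holders={T1,T2,T3}
Step 14: wait(T5) -> count=0 queue=[T5] holders={T1,T2,T3}
Step 15: signal(T3) -> count=0 queue=[] holders={T1,T2,T5}
Step 16: wait(T3) -> count=0 queue=[T3] holders={T1,T2,T5}
Step 17: wait(T4) -> count=0 queue=[T3,T4] holders={T1,T2,T5}
Final holders: T1,T2,T5

Answer: T1,T2,T5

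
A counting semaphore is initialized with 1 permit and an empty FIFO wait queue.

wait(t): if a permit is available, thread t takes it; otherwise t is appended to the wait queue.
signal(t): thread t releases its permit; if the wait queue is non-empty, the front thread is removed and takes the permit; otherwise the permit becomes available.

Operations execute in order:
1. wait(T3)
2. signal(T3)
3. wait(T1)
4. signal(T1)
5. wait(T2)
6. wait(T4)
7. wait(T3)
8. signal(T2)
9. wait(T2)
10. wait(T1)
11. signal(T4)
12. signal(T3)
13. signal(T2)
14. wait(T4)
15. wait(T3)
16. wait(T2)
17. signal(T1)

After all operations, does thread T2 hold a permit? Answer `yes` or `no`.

Answer: no

Derivation:
Step 1: wait(T3) -> count=0 queue=[] holders={T3}
Step 2: signal(T3) -> count=1 queue=[] holders={none}
Step 3: wait(T1) -> count=0 queue=[] holders={T1}
Step 4: signal(T1) -> count=1 queue=[] holders={none}
Step 5: wait(T2) -> count=0 queue=[] holders={T2}
Step 6: wait(T4) -> count=0 queue=[T4] holders={T2}
Step 7: wait(T3) -> count=0 queue=[T4,T3] holders={T2}
Step 8: signal(T2) -> count=0 queue=[T3] holders={T4}
Step 9: wait(T2) -> count=0 queue=[T3,T2] holders={T4}
Step 10: wait(T1) -> count=0 queue=[T3,T2,T1] holders={T4}
Step 11: signal(T4) -> count=0 queue=[T2,T1] holders={T3}
Step 12: signal(T3) -> count=0 queue=[T1] holders={T2}
Step 13: signal(T2) -> count=0 queue=[] holders={T1}
Step 14: wait(T4) -> count=0 queue=[T4] holders={T1}
Step 15: wait(T3) -> count=0 queue=[T4,T3] holders={T1}
Step 16: wait(T2) -> count=0 queue=[T4,T3,T2] holders={T1}
Step 17: signal(T1) -> count=0 queue=[T3,T2] holders={T4}
Final holders: {T4} -> T2 not in holders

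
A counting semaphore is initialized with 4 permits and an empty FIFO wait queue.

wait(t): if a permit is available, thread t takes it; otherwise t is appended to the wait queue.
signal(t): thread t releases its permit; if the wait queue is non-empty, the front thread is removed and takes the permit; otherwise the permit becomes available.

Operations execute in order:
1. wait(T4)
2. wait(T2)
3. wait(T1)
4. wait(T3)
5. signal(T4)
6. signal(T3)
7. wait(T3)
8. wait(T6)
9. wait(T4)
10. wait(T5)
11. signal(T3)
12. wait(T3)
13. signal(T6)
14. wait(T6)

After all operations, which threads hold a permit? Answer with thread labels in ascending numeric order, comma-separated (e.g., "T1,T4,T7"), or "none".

Answer: T1,T2,T4,T5

Derivation:
Step 1: wait(T4) -> count=3 queue=[] holders={T4}
Step 2: wait(T2) -> count=2 queue=[] holders={T2,T4}
Step 3: wait(T1) -> count=1 queue=[] holders={T1,T2,T4}
Step 4: wait(T3) -> count=0 queue=[] holders={T1,T2,T3,T4}
Step 5: signal(T4) -> count=1 queue=[] holders={T1,T2,T3}
Step 6: signal(T3) -> count=2 queue=[] holders={T1,T2}
Step 7: wait(T3) -> count=1 queue=[] holders={T1,T2,T3}
Step 8: wait(T6) -> count=0 queue=[] holders={T1,T2,T3,T6}
Step 9: wait(T4) -> count=0 queue=[T4] holders={T1,T2,T3,T6}
Step 10: wait(T5) -> count=0 queue=[T4,T5] holders={T1,T2,T3,T6}
Step 11: signal(T3) -> count=0 queue=[T5] holders={T1,T2,T4,T6}
Step 12: wait(T3) -> count=0 queue=[T5,T3] holders={T1,T2,T4,T6}
Step 13: signal(T6) -> count=0 queue=[T3] holders={T1,T2,T4,T5}
Step 14: wait(T6) -> count=0 queue=[T3,T6] holders={T1,T2,T4,T5}
Final holders: T1,T2,T4,T5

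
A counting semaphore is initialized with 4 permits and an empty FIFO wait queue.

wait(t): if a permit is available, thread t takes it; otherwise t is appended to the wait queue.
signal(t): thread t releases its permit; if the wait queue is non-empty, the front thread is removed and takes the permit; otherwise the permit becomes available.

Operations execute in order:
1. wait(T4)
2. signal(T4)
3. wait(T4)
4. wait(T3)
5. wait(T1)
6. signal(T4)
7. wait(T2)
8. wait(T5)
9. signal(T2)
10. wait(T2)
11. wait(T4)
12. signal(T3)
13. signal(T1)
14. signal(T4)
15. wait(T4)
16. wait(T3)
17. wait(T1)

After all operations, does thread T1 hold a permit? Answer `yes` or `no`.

Answer: no

Derivation:
Step 1: wait(T4) -> count=3 queue=[] holders={T4}
Step 2: signal(T4) -> count=4 queue=[] holders={none}
Step 3: wait(T4) -> count=3 queue=[] holders={T4}
Step 4: wait(T3) -> count=2 queue=[] holders={T3,T4}
Step 5: wait(T1) -> count=1 queue=[] holders={T1,T3,T4}
Step 6: signal(T4) -> count=2 queue=[] holders={T1,T3}
Step 7: wait(T2) -> count=1 queue=[] holders={T1,T2,T3}
Step 8: wait(T5) -> count=0 queue=[] holders={T1,T2,T3,T5}
Step 9: signal(T2) -> count=1 queue=[] holders={T1,T3,T5}
Step 10: wait(T2) -> count=0 queue=[] holders={T1,T2,T3,T5}
Step 11: wait(T4) -> count=0 queue=[T4] holders={T1,T2,T3,T5}
Step 12: signal(T3) -> count=0 queue=[] holders={T1,T2,T4,T5}
Step 13: signal(T1) -> count=1 queue=[] holders={T2,T4,T5}
Step 14: signal(T4) -> count=2 queue=[] holders={T2,T5}
Step 15: wait(T4) -> count=1 queue=[] holders={T2,T4,T5}
Step 16: wait(T3) -> count=0 queue=[] holders={T2,T3,T4,T5}
Step 17: wait(T1) -> count=0 queue=[T1] holders={T2,T3,T4,T5}
Final holders: {T2,T3,T4,T5} -> T1 not in holders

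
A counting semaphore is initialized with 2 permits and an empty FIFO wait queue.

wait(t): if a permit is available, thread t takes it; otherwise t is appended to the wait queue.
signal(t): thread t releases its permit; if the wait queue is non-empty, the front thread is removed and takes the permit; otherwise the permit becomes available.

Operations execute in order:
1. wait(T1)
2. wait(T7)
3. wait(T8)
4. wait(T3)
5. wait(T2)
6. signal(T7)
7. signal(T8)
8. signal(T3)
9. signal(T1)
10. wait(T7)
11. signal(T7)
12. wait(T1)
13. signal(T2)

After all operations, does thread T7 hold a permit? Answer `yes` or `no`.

Step 1: wait(T1) -> count=1 queue=[] holders={T1}
Step 2: wait(T7) -> count=0 queue=[] holders={T1,T7}
Step 3: wait(T8) -> count=0 queue=[T8] holders={T1,T7}
Step 4: wait(T3) -> count=0 queue=[T8,T3] holders={T1,T7}
Step 5: wait(T2) -> count=0 queue=[T8,T3,T2] holders={T1,T7}
Step 6: signal(T7) -> count=0 queue=[T3,T2] holders={T1,T8}
Step 7: signal(T8) -> count=0 queue=[T2] holders={T1,T3}
Step 8: signal(T3) -> count=0 queue=[] holders={T1,T2}
Step 9: signal(T1) -> count=1 queue=[] holders={T2}
Step 10: wait(T7) -> count=0 queue=[] holders={T2,T7}
Step 11: signal(T7) -> count=1 queue=[] holders={T2}
Step 12: wait(T1) -> count=0 queue=[] holders={T1,T2}
Step 13: signal(T2) -> count=1 queue=[] holders={T1}
Final holders: {T1} -> T7 not in holders

Answer: no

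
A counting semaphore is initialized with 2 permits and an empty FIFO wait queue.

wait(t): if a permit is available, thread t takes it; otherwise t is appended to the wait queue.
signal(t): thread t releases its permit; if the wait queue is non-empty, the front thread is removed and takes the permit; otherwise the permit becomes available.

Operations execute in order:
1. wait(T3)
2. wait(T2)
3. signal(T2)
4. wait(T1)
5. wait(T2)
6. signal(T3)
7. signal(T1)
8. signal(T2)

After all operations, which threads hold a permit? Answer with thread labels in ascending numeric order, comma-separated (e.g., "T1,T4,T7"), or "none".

Step 1: wait(T3) -> count=1 queue=[] holders={T3}
Step 2: wait(T2) -> count=0 queue=[] holders={T2,T3}
Step 3: signal(T2) -> count=1 queue=[] holders={T3}
Step 4: wait(T1) -> count=0 queue=[] holders={T1,T3}
Step 5: wait(T2) -> count=0 queue=[T2] holders={T1,T3}
Step 6: signal(T3) -> count=0 queue=[] holders={T1,T2}
Step 7: signal(T1) -> count=1 queue=[] holders={T2}
Step 8: signal(T2) -> count=2 queue=[] holders={none}
Final holders: none

Answer: none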